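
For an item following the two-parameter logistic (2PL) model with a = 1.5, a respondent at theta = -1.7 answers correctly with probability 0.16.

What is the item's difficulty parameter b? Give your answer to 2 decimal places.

-0.59

P(theta) = 1 / (1 + exp(−a(theta − b)))
logit(0.16) = ln(0.16/0.84) = -1.6582
b = theta − logit/(a) = -1.7 − (-1.6582)/1.5000 = -0.5945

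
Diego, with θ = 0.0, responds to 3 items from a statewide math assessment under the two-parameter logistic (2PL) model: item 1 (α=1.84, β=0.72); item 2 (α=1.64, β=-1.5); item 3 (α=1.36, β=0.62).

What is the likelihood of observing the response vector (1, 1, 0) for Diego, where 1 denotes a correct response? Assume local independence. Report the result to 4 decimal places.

P(θ) = 1 / (1 + exp(−α(θ − β)))
P_1 = 1/(1+e^{1.3248}) = 0.2100
P_2 = 1/(1+e^{-2.4600}) = 0.9213
P_3 = 1/(1+e^{0.8432}) = 0.3009
L = P_1 × P_2 × (1−P_3) = 0.2100 × 0.9213 × 0.6991 = 0.13528

0.1353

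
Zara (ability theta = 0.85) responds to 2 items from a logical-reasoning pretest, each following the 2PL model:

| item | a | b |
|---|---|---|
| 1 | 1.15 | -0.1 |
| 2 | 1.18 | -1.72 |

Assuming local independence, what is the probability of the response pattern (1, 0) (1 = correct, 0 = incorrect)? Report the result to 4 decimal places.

P(theta) = 1 / (1 + exp(−a(theta − b)))
P_1 = 1/(1+e^{-1.0925}) = 0.7489
P_2 = 1/(1+e^{-3.0326}) = 0.9540
L = P_1 × (1−P_2) = 0.7489 × 0.0460 = 0.03443

0.0344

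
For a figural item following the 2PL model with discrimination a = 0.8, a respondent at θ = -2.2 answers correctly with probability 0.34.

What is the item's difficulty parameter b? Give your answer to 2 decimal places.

-1.37

P(θ) = 1 / (1 + exp(−a(θ − b)))
logit(0.34) = ln(0.34/0.66) = -0.6633
b = θ − logit/(a) = -2.2 − (-0.6633)/0.8000 = -1.3709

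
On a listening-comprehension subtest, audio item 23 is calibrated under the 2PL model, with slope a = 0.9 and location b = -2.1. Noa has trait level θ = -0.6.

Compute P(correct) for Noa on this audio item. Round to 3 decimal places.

P(θ) = 1 / (1 + exp(−a(θ − b)))
Exponent: 0.9 × (-0.6 − (-2.1)) = 1.3500
1/(1 + e^{-1.3500}) = 0.7941

0.794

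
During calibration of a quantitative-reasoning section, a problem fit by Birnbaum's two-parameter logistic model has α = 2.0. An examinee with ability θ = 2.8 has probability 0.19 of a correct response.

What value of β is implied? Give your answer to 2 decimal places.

P(θ) = 1 / (1 + exp(−α(θ − β)))
logit(0.19) = ln(0.19/0.81) = -1.4500
β = θ − logit/(α) = 2.8 − (-1.4500)/2.0000 = 3.5250

3.53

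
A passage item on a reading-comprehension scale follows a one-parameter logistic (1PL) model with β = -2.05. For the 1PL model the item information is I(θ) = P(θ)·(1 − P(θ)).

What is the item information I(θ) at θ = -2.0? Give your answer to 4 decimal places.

P = 1/(1+e^{-0.0500}) = 0.5125
P(1−P) = 0.5125 × 0.4875 = 0.2498
I = P(1−P) = 0.24984

0.2498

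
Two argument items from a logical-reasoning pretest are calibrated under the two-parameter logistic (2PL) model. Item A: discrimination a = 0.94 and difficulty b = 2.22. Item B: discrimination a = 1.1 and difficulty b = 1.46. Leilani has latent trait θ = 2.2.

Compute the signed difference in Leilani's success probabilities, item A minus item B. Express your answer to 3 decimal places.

-0.198

P(θ) = 1 / (1 + exp(−a(θ − b)))
P_A = 0.4953
P_B = 0.6930
P_A − P_B = -0.1977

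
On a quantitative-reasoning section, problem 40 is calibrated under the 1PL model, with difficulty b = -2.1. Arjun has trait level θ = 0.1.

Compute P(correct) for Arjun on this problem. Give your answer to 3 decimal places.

P(θ) = 1 / (1 + exp(−(θ − b)))
Exponent: (0.1 − (-2.1)) = 2.2000
1/(1 + e^{-2.2000}) = 0.9002
P = 0.9002

0.900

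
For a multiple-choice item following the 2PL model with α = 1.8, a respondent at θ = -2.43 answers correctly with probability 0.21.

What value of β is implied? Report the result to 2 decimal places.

-1.69

P(θ) = 1 / (1 + exp(−α(θ − β)))
logit(0.21) = ln(0.21/0.79) = -1.3249
β = θ − logit/(α) = -2.43 − (-1.3249)/1.8000 = -1.6939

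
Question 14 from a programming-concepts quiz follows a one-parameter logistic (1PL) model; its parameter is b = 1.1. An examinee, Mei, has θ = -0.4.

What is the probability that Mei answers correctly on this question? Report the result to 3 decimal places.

P(θ) = 1 / (1 + exp(−(θ − b)))
Exponent: (-0.4 − 1.1) = -1.5000
1/(1 + e^{1.5000}) = 0.1824
P = 0.1824

0.182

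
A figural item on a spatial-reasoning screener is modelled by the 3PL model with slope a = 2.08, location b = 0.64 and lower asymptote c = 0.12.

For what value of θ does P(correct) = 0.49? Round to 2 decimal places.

0.49

P(θ) = c + (1 − c) · 1 / (1 + exp(−a(θ − b)))
Remove guessing floor: (0.49 − 0.12)/(1 − 0.12) = 0.4205
logit = ln(0.4205/0.5795) = -0.3209
θ = b + logit/(a) = 0.64 + (-0.3209)/2.0800 = 0.4857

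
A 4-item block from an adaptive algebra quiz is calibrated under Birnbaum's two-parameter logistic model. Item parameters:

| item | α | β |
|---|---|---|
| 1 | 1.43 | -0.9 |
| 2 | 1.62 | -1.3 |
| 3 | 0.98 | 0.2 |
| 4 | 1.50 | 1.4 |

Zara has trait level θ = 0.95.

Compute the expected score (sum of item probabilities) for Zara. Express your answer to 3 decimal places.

2.922

P(θ) = 1 / (1 + exp(−α(θ − β)))
P_1 = 1/(1+e^{-2.6455}) = 0.9337
P_2 = 1/(1+e^{-3.6450}) = 0.9745
P_3 = 1/(1+e^{-0.7350}) = 0.6759
P_4 = 1/(1+e^{0.6750}) = 0.3374
E[score] = 0.9337 + 0.9745 + 0.6759 + 0.3374 = 2.9216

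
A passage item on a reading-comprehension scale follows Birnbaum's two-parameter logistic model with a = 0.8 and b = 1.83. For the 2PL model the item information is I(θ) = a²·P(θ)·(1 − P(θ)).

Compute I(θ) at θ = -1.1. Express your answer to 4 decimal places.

0.0511

P = 1/(1+e^{2.3440}) = 0.0875
P(1−P) = 0.0875 × 0.9125 = 0.0799
I = a² × P(1−P) = 0.8² × 0.0799 = 0.05112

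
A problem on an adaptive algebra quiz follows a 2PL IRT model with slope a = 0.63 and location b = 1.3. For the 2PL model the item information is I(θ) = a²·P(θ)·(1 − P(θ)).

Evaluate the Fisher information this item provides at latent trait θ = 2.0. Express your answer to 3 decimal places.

0.095

P = 1/(1+e^{-0.4410}) = 0.6085
P(1−P) = 0.6085 × 0.3915 = 0.2382
I = a² × P(1−P) = 0.63² × 0.2382 = 0.09455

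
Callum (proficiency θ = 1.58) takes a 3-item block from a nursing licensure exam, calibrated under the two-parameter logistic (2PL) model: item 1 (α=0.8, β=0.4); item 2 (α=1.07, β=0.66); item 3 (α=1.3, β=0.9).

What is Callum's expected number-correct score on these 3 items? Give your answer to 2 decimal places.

2.16

P(θ) = 1 / (1 + exp(−α(θ − β)))
P_1 = 1/(1+e^{-0.9440}) = 0.7199
P_2 = 1/(1+e^{-0.9844}) = 0.7280
P_3 = 1/(1+e^{-0.8840}) = 0.7077
E[score] = 0.7199 + 0.7280 + 0.7077 = 2.1555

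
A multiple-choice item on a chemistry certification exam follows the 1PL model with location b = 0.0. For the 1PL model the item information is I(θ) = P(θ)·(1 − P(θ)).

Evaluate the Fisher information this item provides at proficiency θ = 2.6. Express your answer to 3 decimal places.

0.064

P = 1/(1+e^{-2.6000}) = 0.9309
P(1−P) = 0.9309 × 0.0691 = 0.0644
I = P(1−P) = 0.06436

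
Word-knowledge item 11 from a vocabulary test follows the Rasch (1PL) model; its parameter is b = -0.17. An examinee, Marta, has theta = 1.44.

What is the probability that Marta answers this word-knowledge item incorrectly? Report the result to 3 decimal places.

P(theta) = 1 / (1 + exp(−(theta − b)))
Exponent: (1.44 − (-0.17)) = 1.6100
1/(1 + e^{-1.6100}) = 0.8334
P = 0.8334
P(incorrect) = 1 − 0.8334 = 0.1666

0.167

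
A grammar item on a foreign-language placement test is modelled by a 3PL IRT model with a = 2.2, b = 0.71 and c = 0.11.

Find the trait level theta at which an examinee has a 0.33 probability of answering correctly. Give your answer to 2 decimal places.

0.20

P(theta) = c + (1 − c) · 1 / (1 + exp(−a(theta − b)))
Remove guessing floor: (0.33 − 0.11)/(1 − 0.11) = 0.2472
logit = ln(0.2472/0.7528) = -1.1137
theta = b + logit/(a) = 0.71 + (-1.1137)/2.2000 = 0.2038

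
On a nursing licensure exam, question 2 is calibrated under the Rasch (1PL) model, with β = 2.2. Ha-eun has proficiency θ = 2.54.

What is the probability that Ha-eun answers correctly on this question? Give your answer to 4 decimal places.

P(θ) = 1 / (1 + exp(−(θ − β)))
Exponent: (2.54 − 2.2) = 0.3400
1/(1 + e^{-0.3400}) = 0.5842
P = 0.5842

0.5842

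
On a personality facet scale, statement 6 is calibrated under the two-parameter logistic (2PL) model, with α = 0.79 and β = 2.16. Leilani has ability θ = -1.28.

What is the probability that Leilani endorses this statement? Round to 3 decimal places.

P(θ) = 1 / (1 + exp(−α(θ − β)))
Exponent: 0.79 × (-1.28 − 2.16) = -2.7176
1/(1 + e^{2.7176}) = 0.0619

0.062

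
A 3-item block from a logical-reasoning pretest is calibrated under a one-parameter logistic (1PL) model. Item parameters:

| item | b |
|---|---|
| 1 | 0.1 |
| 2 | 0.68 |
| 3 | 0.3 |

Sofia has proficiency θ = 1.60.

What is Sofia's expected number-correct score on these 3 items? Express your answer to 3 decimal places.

P(θ) = 1 / (1 + exp(−(θ − b)))
P_1 = 1/(1+e^{-1.5000}) = 0.8176
P_2 = 1/(1+e^{-0.9200}) = 0.7150
P_3 = 1/(1+e^{-1.3000}) = 0.7858
E[score] = 0.8176 + 0.7150 + 0.7858 = 2.3185

2.318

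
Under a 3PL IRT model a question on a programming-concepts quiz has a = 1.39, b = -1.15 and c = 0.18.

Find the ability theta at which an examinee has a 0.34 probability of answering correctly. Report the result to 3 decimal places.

P(theta) = c + (1 − c) · 1 / (1 + exp(−a(theta − b)))
Remove guessing floor: (0.34 − 0.18)/(1 − 0.18) = 0.1951
logit = ln(0.1951/0.8049) = -1.4171
theta = b + logit/(a) = -1.15 + (-1.4171)/1.3900 = -2.1695

-2.169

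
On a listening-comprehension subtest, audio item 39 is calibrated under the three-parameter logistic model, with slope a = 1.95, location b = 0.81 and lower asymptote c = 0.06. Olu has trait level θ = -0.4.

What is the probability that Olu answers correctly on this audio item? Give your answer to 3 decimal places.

P(θ) = c + (1 − c) · 1 / (1 + exp(−a(θ − b)))
Exponent: 1.95 × (-0.4 − 0.81) = -2.3595
1/(1 + e^{2.3595}) = 0.0863
P = 0.06 + 0.94 × 0.0863 = 0.1411

0.141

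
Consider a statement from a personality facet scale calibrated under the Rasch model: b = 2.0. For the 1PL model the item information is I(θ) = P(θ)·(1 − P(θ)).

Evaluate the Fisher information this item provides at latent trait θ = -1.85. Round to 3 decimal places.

P = 1/(1+e^{3.8500}) = 0.0208
P(1−P) = 0.0208 × 0.9792 = 0.0204
I = P(1−P) = 0.02040

0.020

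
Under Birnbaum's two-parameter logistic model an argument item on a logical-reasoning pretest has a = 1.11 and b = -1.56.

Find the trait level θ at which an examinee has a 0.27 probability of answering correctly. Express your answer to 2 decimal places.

-2.46

P(θ) = 1 / (1 + exp(−a(θ − b)))
logit = ln(0.2700/0.7300) = -0.9946
θ = b + logit/(a) = -1.56 + (-0.9946)/1.1100 = -2.4561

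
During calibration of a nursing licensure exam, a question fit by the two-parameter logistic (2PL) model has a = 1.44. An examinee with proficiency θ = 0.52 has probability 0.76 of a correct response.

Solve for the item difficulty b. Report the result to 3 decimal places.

P(θ) = 1 / (1 + exp(−a(θ − b)))
logit(0.76) = ln(0.76/0.24) = 1.1527
b = θ − logit/(a) = 0.52 − 1.1527/1.4400 = -0.2805

-0.280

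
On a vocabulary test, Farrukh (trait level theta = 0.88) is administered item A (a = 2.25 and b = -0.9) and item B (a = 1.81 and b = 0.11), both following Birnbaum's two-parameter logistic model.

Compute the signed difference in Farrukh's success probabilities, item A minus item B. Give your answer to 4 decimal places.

P(theta) = 1 / (1 + exp(−a(theta − b)))
P_A = 0.9821
P_B = 0.8012
P_A − P_B = 0.1809

0.1809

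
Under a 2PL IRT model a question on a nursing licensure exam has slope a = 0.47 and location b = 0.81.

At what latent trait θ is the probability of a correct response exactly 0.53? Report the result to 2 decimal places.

1.07

P(θ) = 1 / (1 + exp(−a(θ − b)))
logit = ln(0.5300/0.4700) = 0.1201
θ = b + logit/(a) = 0.81 + 0.1201/0.4700 = 1.0656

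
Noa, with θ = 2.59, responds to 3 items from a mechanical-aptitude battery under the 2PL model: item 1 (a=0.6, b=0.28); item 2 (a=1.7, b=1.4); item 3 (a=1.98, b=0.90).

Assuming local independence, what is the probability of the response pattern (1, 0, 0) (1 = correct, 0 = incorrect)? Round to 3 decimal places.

0.003

P(θ) = 1 / (1 + exp(−a(θ − b)))
P_1 = 1/(1+e^{-1.3860}) = 0.8000
P_2 = 1/(1+e^{-2.0230}) = 0.8832
P_3 = 1/(1+e^{-3.3462}) = 0.9660
L = P_1 × (1−P_2) × (1−P_3) = 0.8000 × 0.1168 × 0.0340 = 0.00318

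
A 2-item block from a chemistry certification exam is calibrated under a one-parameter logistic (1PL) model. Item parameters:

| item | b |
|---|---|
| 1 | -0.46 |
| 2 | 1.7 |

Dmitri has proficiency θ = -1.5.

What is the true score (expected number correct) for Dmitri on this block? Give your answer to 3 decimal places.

0.300

P(θ) = 1 / (1 + exp(−(θ − b)))
P_1 = 1/(1+e^{1.0400}) = 0.2611
P_2 = 1/(1+e^{3.2000}) = 0.0392
E[score] = 0.2611 + 0.0392 = 0.3003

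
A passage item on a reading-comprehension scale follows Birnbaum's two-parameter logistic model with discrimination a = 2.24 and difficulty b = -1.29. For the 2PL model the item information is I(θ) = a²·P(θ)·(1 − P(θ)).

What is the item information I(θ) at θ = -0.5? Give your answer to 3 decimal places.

0.624

P = 1/(1+e^{-1.7696}) = 0.8544
P(1−P) = 0.8544 × 0.1456 = 0.1244
I = a² × P(1−P) = 2.24² × 0.1244 = 0.62416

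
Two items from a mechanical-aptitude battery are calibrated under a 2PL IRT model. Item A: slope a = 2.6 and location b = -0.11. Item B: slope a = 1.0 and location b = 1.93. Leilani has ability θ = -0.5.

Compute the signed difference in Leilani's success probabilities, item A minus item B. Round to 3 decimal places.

0.185

P(θ) = 1 / (1 + exp(−a(θ − b)))
P_A = 0.2662
P_B = 0.0809
P_A − P_B = 0.1853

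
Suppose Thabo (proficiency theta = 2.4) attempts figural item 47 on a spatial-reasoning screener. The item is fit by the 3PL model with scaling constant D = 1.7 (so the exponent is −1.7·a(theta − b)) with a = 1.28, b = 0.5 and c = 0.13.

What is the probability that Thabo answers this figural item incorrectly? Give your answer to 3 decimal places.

P(theta) = c + (1 − c) · 1 / (1 + exp(−D·a(theta − b)))
Exponent: 1.7 × 1.28 × (2.4 − 0.5) = 4.1344
1/(1 + e^{-4.1344}) = 0.9842
P = 0.13 + 0.87 × 0.9842 = 0.9863
P(incorrect) = 1 − 0.9863 = 0.0137

0.014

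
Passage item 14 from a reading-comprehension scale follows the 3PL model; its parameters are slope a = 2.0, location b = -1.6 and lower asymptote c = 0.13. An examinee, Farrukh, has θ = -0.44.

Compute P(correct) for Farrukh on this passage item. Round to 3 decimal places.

P(θ) = c + (1 − c) · 1 / (1 + exp(−a(θ − b)))
Exponent: 2.0 × (-0.44 − (-1.6)) = 2.3200
1/(1 + e^{-2.3200}) = 0.9105
P = 0.13 + 0.87 × 0.9105 = 0.9222

0.922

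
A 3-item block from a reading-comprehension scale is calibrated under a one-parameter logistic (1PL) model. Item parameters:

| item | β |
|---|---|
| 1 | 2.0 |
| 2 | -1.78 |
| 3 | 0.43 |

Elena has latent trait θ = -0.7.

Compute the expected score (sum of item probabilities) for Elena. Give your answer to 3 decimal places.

P(θ) = 1 / (1 + exp(−(θ − β)))
P_1 = 1/(1+e^{2.7000}) = 0.0630
P_2 = 1/(1+e^{-1.0800}) = 0.7465
P_3 = 1/(1+e^{1.1300}) = 0.2442
E[score] = 0.0630 + 0.7465 + 0.2442 = 1.0536

1.054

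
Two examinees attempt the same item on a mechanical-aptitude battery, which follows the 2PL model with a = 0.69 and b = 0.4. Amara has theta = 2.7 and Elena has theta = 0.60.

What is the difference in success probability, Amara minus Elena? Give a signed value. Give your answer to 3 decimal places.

P(theta) = 1 / (1 + exp(−a(theta − b)))
P(Amara) = 0.8302  [exponent 1.5870]
P(Elena) = 0.5344  [exponent 0.1380]
Difference = 0.8302 − 0.5344 = 0.2957

0.296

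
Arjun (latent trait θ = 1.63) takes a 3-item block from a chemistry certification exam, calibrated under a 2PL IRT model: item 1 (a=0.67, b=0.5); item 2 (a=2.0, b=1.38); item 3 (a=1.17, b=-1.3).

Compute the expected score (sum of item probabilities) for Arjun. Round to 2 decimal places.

P(θ) = 1 / (1 + exp(−a(θ − b)))
P_1 = 1/(1+e^{-0.7571}) = 0.6807
P_2 = 1/(1+e^{-0.5000}) = 0.6225
P_3 = 1/(1+e^{-3.4281}) = 0.9686
E[score] = 0.6807 + 0.6225 + 0.9686 = 2.2718

2.27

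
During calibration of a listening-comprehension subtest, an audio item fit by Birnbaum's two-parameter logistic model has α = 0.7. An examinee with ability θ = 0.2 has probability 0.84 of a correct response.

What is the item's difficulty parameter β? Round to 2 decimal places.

-2.17

P(θ) = 1 / (1 + exp(−α(θ − β)))
logit(0.84) = ln(0.84/0.16) = 1.6582
β = θ − logit/(α) = 0.2 − 1.6582/0.7000 = -2.1689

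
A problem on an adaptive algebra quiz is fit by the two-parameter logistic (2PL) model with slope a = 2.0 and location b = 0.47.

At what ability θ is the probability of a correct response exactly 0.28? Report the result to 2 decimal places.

0.00

P(θ) = 1 / (1 + exp(−a(θ − b)))
logit = ln(0.2800/0.7200) = -0.9445
θ = b + logit/(a) = 0.47 + (-0.9445)/2.0000 = -0.0022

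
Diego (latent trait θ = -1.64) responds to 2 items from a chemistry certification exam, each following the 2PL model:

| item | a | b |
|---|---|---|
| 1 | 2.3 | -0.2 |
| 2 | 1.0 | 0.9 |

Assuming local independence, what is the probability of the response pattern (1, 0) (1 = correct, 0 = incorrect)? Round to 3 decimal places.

0.033

P(θ) = 1 / (1 + exp(−a(θ − b)))
P_1 = 1/(1+e^{3.3120}) = 0.0352
P_2 = 1/(1+e^{2.5400}) = 0.0731
L = P_1 × (1−P_2) = 0.0352 × 0.9269 = 0.03259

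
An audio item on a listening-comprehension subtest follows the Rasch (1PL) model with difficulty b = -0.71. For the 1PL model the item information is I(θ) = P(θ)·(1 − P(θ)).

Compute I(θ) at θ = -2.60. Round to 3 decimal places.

0.114

P = 1/(1+e^{1.8900}) = 0.1312
P(1−P) = 0.1312 × 0.8688 = 0.1140
I = P(1−P) = 0.11402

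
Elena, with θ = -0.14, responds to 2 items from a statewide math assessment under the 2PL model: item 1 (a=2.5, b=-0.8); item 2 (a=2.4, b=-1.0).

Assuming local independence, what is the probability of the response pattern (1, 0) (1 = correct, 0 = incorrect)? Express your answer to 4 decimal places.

P(θ) = 1 / (1 + exp(−a(θ − b)))
P_1 = 1/(1+e^{-1.6500}) = 0.8389
P_2 = 1/(1+e^{-2.0640}) = 0.8874
L = P_1 × (1−P_2) = 0.8389 × 0.1126 = 0.09450

0.0945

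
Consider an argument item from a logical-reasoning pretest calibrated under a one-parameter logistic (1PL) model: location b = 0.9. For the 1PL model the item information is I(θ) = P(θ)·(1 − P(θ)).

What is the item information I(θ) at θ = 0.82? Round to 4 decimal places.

0.2496

P = 1/(1+e^{0.0800}) = 0.4800
P(1−P) = 0.4800 × 0.5200 = 0.2496
I = P(1−P) = 0.24960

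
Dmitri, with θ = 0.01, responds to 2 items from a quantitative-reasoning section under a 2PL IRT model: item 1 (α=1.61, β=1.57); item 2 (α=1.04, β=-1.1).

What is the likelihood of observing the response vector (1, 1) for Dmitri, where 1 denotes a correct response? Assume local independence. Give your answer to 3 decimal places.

P(θ) = 1 / (1 + exp(−α(θ − β)))
P_1 = 1/(1+e^{2.5116}) = 0.0750
P_2 = 1/(1+e^{-1.1544}) = 0.7603
L = P_1 × P_2 = 0.0750 × 0.7603 = 0.05706

0.057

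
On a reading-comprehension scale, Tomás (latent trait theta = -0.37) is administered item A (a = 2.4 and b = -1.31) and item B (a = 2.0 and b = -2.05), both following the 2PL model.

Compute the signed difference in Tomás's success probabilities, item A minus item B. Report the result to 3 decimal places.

-0.061

P(theta) = 1 / (1 + exp(−a(theta − b)))
P_A = 0.9052
P_B = 0.9664
P_A − P_B = -0.0613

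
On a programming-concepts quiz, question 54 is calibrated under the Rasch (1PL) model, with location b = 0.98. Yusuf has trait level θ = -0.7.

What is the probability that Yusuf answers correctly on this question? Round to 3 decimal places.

P(θ) = 1 / (1 + exp(−(θ − b)))
Exponent: (-0.7 − 0.98) = -1.6800
1/(1 + e^{1.6800}) = 0.1571
P = 0.1571

0.157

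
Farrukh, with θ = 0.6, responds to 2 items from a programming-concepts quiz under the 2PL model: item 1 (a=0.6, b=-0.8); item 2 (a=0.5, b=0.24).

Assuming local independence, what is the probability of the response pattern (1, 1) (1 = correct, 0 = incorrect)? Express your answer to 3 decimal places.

0.381

P(θ) = 1 / (1 + exp(−a(θ − b)))
P_1 = 1/(1+e^{-0.8400}) = 0.6985
P_2 = 1/(1+e^{-0.1800}) = 0.5449
L = P_1 × P_2 = 0.6985 × 0.5449 = 0.38058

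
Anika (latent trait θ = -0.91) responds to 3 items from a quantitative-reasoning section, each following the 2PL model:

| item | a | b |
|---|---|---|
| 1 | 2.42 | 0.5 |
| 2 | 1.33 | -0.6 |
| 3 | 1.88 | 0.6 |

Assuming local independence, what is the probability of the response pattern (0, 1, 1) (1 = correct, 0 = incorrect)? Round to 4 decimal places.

P(θ) = 1 / (1 + exp(−a(θ − b)))
P_1 = 1/(1+e^{3.4122}) = 0.0319
P_2 = 1/(1+e^{0.4123}) = 0.3984
P_3 = 1/(1+e^{2.8388}) = 0.0553
L = (1−P_1) × P_2 × P_3 = 0.9681 × 0.3984 × 0.0553 = 0.02131

0.0213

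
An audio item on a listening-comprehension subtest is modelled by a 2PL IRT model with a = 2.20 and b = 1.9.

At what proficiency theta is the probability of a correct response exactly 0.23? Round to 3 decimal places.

1.351

P(theta) = 1 / (1 + exp(−a(theta − b)))
logit = ln(0.2300/0.7700) = -1.2083
theta = b + logit/(a) = 1.9 + (-1.2083)/2.2000 = 1.3508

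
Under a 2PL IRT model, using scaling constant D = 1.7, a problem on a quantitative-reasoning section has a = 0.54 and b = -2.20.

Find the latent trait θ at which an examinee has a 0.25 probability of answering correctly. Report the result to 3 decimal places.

P(θ) = 1 / (1 + exp(−D·a(θ − b)))
logit = ln(0.2500/0.7500) = -1.0986
θ = b + logit/(1.7·a) = -2.20 + (-1.0986)/0.9180 = -3.3967

-3.397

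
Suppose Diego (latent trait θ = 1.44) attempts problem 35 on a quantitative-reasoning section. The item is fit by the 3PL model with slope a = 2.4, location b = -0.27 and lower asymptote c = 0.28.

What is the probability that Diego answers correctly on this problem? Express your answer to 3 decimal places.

P(θ) = c + (1 − c) · 1 / (1 + exp(−a(θ − b)))
Exponent: 2.4 × (1.44 − (-0.27)) = 4.1040
1/(1 + e^{-4.1040}) = 0.9838
P = 0.28 + 0.72 × 0.9838 = 0.9883

0.988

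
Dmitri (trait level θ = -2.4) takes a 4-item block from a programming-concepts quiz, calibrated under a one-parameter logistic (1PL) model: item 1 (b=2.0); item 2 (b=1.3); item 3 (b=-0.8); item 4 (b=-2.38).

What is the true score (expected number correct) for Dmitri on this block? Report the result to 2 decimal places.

0.70

P(θ) = 1 / (1 + exp(−(θ − b)))
P_1 = 1/(1+e^{4.4000}) = 0.0121
P_2 = 1/(1+e^{3.7000}) = 0.0241
P_3 = 1/(1+e^{1.6000}) = 0.1680
P_4 = 1/(1+e^{0.0200}) = 0.4950
E[score] = 0.0121 + 0.0241 + 0.1680 + 0.4950 = 0.6992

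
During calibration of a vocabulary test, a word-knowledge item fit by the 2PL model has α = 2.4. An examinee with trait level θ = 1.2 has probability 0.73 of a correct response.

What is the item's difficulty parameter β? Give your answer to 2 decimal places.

0.79

P(θ) = 1 / (1 + exp(−α(θ − β)))
logit(0.73) = ln(0.73/0.27) = 0.9946
β = θ − logit/(α) = 1.2 − 0.9946/2.4000 = 0.7856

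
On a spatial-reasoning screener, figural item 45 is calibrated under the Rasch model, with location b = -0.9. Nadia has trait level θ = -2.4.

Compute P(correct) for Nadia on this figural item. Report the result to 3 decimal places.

P(θ) = 1 / (1 + exp(−(θ − b)))
Exponent: (-2.4 − (-0.9)) = -1.5000
1/(1 + e^{1.5000}) = 0.1824
P = 0.1824

0.182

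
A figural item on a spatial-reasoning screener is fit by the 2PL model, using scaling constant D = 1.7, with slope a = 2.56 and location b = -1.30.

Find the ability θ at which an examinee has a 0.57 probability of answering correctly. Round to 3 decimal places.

P(θ) = 1 / (1 + exp(−D·a(θ − b)))
logit = ln(0.5700/0.4300) = 0.2819
θ = b + logit/(1.7·a) = -1.30 + 0.2819/4.3520 = -1.2352

-1.235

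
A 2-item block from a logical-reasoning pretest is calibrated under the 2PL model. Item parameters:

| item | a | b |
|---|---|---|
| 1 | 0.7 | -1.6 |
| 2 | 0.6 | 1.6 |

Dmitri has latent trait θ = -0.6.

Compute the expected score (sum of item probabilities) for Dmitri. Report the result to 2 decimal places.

P(θ) = 1 / (1 + exp(−a(θ − b)))
P_1 = 1/(1+e^{-0.7000}) = 0.6682
P_2 = 1/(1+e^{1.3200}) = 0.2108
E[score] = 0.6682 + 0.2108 = 0.8790

0.88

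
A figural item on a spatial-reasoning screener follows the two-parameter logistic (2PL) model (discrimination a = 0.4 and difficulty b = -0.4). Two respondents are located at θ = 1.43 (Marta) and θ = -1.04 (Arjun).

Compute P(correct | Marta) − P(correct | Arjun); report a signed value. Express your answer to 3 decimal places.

P(θ) = 1 / (1 + exp(−a(θ − b)))
P(Marta) = 0.6752  [exponent 0.7320]
P(Arjun) = 0.4363  [exponent -0.2560]
Difference = 0.6752 − 0.4363 = 0.2389

0.239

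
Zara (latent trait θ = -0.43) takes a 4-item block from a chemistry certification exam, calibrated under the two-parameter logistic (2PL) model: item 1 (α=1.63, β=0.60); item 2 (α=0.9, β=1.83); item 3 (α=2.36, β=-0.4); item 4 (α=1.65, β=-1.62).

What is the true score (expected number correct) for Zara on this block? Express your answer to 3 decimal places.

P(θ) = 1 / (1 + exp(−α(θ − β)))
P_1 = 1/(1+e^{1.6789}) = 0.1572
P_2 = 1/(1+e^{2.0340}) = 0.1157
P_3 = 1/(1+e^{0.0708}) = 0.4823
P_4 = 1/(1+e^{-1.9635}) = 0.8769
E[score] = 0.1572 + 0.1157 + 0.4823 + 0.8769 = 1.6321

1.632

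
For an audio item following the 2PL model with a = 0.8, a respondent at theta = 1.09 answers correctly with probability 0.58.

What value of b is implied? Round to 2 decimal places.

P(theta) = 1 / (1 + exp(−a(theta − b)))
logit(0.58) = ln(0.58/0.42) = 0.3228
b = theta − logit/(a) = 1.09 − 0.3228/0.8000 = 0.6865

0.69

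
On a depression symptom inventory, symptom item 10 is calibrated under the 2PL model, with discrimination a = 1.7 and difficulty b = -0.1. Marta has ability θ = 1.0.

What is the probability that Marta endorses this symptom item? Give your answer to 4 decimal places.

0.8665

P(θ) = 1 / (1 + exp(−a(θ − b)))
Exponent: 1.7 × (1.0 − (-0.1)) = 1.8700
1/(1 + e^{-1.8700}) = 0.8665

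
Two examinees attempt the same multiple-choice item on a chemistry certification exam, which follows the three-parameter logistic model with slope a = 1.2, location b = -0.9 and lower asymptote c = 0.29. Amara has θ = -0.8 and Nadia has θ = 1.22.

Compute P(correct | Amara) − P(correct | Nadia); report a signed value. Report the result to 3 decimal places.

P(θ) = c + (1 − c) · 1 / (1 + exp(−a(θ − b)))
P(Amara) = 0.6663  [exponent 0.1200]
P(Nadia) = 0.9483  [exponent 2.5440]
Difference = 0.6663 − 0.9483 = -0.2820

-0.282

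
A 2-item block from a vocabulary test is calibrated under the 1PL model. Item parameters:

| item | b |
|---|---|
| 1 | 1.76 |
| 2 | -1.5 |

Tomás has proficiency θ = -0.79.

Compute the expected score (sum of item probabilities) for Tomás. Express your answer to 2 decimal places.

0.74

P(θ) = 1 / (1 + exp(−(θ − b)))
P_1 = 1/(1+e^{2.5500}) = 0.0724
P_2 = 1/(1+e^{-0.7100}) = 0.6704
E[score] = 0.0724 + 0.6704 = 0.7428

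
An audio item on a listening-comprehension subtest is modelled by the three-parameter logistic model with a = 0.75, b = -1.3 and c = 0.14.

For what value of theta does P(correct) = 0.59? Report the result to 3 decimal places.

P(theta) = c + (1 − c) · 1 / (1 + exp(−a(theta − b)))
Remove guessing floor: (0.59 − 0.14)/(1 − 0.14) = 0.5233
logit = ln(0.5233/0.4767) = 0.0931
theta = b + logit/(a) = -1.3 + 0.0931/0.7500 = -1.1759

-1.176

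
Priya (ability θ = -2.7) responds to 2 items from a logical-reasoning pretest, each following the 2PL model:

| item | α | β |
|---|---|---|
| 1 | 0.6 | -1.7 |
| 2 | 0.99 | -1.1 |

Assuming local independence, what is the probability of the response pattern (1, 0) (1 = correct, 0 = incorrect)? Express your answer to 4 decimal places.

P(θ) = 1 / (1 + exp(−α(θ − β)))
P_1 = 1/(1+e^{0.6000}) = 0.3543
P_2 = 1/(1+e^{1.5840}) = 0.1702
L = P_1 × (1−P_2) = 0.3543 × 0.8298 = 0.29402

0.2940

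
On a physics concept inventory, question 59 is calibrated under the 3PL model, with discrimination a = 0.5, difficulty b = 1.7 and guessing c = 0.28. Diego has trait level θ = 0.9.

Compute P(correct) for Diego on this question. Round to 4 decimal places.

P(θ) = c + (1 − c) · 1 / (1 + exp(−a(θ − b)))
Exponent: 0.5 × (0.9 − 1.7) = -0.4000
1/(1 + e^{0.4000}) = 0.4013
P = 0.28 + 0.72 × 0.4013 = 0.5689

0.5689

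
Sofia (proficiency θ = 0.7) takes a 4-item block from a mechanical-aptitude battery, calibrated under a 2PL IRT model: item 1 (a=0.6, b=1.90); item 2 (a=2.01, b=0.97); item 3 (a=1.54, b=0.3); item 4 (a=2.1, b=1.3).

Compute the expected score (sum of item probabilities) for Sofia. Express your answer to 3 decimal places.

P(θ) = 1 / (1 + exp(−a(θ − b)))
P_1 = 1/(1+e^{0.7200}) = 0.3274
P_2 = 1/(1+e^{0.5427}) = 0.3676
P_3 = 1/(1+e^{-0.6160}) = 0.6493
P_4 = 1/(1+e^{1.2600}) = 0.2210
E[score] = 0.3274 + 0.3676 + 0.6493 + 0.2210 = 1.5652

1.565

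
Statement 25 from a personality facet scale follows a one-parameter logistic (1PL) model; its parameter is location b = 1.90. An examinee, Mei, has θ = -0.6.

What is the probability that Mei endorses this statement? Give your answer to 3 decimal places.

0.076

P(θ) = 1 / (1 + exp(−(θ − b)))
Exponent: (-0.6 − 1.90) = -2.5000
1/(1 + e^{2.5000}) = 0.0759
P = 0.0759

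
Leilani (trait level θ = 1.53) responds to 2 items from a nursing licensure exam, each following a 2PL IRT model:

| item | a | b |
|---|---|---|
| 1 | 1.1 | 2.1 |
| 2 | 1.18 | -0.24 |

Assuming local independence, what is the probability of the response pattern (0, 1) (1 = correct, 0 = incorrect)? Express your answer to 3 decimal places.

0.580

P(θ) = 1 / (1 + exp(−a(θ − b)))
P_1 = 1/(1+e^{0.6270}) = 0.3482
P_2 = 1/(1+e^{-2.0886}) = 0.8898
L = (1−P_1) × P_2 = 0.6518 × 0.8898 = 0.57997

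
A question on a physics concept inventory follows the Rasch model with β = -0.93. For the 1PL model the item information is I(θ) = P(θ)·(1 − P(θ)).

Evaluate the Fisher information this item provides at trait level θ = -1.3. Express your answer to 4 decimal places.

0.2416

P = 1/(1+e^{0.3700}) = 0.4085
P(1−P) = 0.4085 × 0.5915 = 0.2416
I = P(1−P) = 0.24164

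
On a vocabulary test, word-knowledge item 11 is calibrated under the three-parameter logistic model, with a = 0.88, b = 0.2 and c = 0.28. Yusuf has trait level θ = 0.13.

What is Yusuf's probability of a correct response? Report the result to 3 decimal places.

P(θ) = c + (1 − c) · 1 / (1 + exp(−a(θ − b)))
Exponent: 0.88 × (0.13 − 0.2) = -0.0616
1/(1 + e^{0.0616}) = 0.4846
P = 0.28 + 0.72 × 0.4846 = 0.6289

0.629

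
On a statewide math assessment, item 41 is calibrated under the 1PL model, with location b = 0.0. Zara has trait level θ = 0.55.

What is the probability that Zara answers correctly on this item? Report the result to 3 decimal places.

P(θ) = 1 / (1 + exp(−(θ − b)))
Exponent: (0.55 − 0.0) = 0.5500
1/(1 + e^{-0.5500}) = 0.6341
P = 0.6341

0.634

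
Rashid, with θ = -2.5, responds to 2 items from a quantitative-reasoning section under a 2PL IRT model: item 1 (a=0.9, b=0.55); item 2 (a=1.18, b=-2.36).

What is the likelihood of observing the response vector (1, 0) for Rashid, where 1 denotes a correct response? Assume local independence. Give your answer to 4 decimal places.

0.0327

P(θ) = 1 / (1 + exp(−a(θ − b)))
P_1 = 1/(1+e^{2.7450}) = 0.0604
P_2 = 1/(1+e^{0.1652}) = 0.4588
L = P_1 × (1−P_2) = 0.0604 × 0.5412 = 0.03267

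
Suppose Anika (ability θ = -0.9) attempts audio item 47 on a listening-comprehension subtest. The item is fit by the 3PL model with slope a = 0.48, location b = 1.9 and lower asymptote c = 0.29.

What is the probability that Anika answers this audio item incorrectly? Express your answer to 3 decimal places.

P(θ) = c + (1 − c) · 1 / (1 + exp(−a(θ − b)))
Exponent: 0.48 × (-0.9 − 1.9) = -1.3440
1/(1 + e^{1.3440}) = 0.2069
P = 0.29 + 0.71 × 0.2069 = 0.4369
P(incorrect) = 1 − 0.4369 = 0.5631

0.563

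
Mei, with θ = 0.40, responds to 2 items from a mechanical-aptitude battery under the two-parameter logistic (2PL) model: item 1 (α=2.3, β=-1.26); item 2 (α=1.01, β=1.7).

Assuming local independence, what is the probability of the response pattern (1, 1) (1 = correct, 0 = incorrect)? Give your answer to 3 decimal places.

0.207

P(θ) = 1 / (1 + exp(−α(θ − β)))
P_1 = 1/(1+e^{-3.8180}) = 0.9785
P_2 = 1/(1+e^{1.3130}) = 0.2120
L = P_1 × P_2 = 0.9785 × 0.2120 = 0.20743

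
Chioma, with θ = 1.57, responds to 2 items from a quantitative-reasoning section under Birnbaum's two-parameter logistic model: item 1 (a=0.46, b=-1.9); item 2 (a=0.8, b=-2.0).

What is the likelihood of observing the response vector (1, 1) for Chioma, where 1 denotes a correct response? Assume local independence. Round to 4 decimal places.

P(θ) = 1 / (1 + exp(−a(θ − b)))
P_1 = 1/(1+e^{-1.5962}) = 0.8315
P_2 = 1/(1+e^{-2.8560}) = 0.9456
L = P_1 × P_2 = 0.8315 × 0.9456 = 0.78628

0.7863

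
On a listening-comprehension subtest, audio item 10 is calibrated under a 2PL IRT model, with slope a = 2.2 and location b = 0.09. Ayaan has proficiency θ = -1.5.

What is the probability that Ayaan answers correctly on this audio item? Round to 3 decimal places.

P(θ) = 1 / (1 + exp(−a(θ − b)))
Exponent: 2.2 × (-1.5 − 0.09) = -3.4980
1/(1 + e^{3.4980}) = 0.0294

0.029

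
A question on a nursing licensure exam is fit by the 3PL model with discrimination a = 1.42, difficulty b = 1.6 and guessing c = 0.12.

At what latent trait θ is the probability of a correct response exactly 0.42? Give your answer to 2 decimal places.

P(θ) = c + (1 − c) · 1 / (1 + exp(−a(θ − b)))
Remove guessing floor: (0.42 − 0.12)/(1 − 0.12) = 0.3409
logit = ln(0.3409/0.6591) = -0.6592
θ = b + logit/(a) = 1.6 + (-0.6592)/1.4200 = 1.1357

1.14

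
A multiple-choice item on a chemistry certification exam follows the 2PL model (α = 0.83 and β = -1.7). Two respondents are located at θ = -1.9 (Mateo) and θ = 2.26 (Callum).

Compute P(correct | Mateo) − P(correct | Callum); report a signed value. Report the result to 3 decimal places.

-0.505

P(θ) = 1 / (1 + exp(−α(θ − β)))
P(Mateo) = 0.4586  [exponent -0.1660]
P(Callum) = 0.9640  [exponent 3.2868]
Difference = 0.4586 − 0.9640 = -0.5054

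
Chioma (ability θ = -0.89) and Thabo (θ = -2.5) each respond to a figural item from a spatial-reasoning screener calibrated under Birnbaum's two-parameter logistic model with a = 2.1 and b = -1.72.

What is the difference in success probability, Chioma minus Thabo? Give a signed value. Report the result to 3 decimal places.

P(θ) = 1 / (1 + exp(−a(θ − b)))
P(Chioma) = 0.8511  [exponent 1.7430]
P(Thabo) = 0.1627  [exponent -1.6380]
Difference = 0.8511 − 0.1627 = 0.6883

0.688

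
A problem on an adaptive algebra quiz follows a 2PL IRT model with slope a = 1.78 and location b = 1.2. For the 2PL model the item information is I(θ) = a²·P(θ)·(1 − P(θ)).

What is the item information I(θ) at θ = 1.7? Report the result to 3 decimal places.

0.654

P = 1/(1+e^{-0.8900}) = 0.7089
P(1−P) = 0.7089 × 0.2911 = 0.2064
I = a² × P(1−P) = 1.78² × 0.2064 = 0.65385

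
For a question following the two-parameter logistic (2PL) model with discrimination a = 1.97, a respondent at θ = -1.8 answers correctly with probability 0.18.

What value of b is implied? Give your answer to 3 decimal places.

-1.030

P(θ) = 1 / (1 + exp(−a(θ − b)))
logit(0.18) = ln(0.18/0.82) = -1.5163
b = θ − logit/(a) = -1.8 − (-1.5163)/1.9700 = -1.0303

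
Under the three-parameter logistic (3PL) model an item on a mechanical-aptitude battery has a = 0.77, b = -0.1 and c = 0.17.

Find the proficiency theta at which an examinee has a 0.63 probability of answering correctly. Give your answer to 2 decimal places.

0.18

P(theta) = c + (1 − c) · 1 / (1 + exp(−a(theta − b)))
Remove guessing floor: (0.63 − 0.17)/(1 − 0.17) = 0.5542
logit = ln(0.5542/0.4458) = 0.2177
theta = b + logit/(a) = -0.1 + 0.2177/0.7700 = 0.1828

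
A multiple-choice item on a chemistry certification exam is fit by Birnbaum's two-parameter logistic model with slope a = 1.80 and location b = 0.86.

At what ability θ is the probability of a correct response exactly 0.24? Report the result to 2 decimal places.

0.22

P(θ) = 1 / (1 + exp(−a(θ − b)))
logit = ln(0.2400/0.7600) = -1.1527
θ = b + logit/(a) = 0.86 + (-1.1527)/1.8000 = 0.2196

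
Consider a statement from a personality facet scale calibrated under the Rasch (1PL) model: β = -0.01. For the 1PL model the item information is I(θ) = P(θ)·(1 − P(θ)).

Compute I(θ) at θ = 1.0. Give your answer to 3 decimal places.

P = 1/(1+e^{-1.0100}) = 0.7330
P(1−P) = 0.7330 × 0.2670 = 0.1957
I = P(1−P) = 0.19570

0.196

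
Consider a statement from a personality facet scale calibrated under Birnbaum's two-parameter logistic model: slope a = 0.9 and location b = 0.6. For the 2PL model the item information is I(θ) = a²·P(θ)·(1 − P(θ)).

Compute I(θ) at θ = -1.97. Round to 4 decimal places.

P = 1/(1+e^{2.3130}) = 0.0901
P(1−P) = 0.0901 × 0.9099 = 0.0819
I = a² × P(1−P) = 0.9² × 0.0819 = 0.06637

0.0664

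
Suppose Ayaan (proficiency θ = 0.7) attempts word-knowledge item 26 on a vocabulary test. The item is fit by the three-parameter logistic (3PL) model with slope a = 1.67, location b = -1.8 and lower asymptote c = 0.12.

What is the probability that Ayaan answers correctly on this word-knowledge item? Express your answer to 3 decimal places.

0.987

P(θ) = c + (1 − c) · 1 / (1 + exp(−a(θ − b)))
Exponent: 1.67 × (0.7 − (-1.8)) = 4.1750
1/(1 + e^{-4.1750}) = 0.9849
P = 0.12 + 0.88 × 0.9849 = 0.9867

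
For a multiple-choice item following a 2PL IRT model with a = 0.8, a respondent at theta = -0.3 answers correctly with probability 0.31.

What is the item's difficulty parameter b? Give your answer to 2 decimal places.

P(theta) = 1 / (1 + exp(−a(theta − b)))
logit(0.31) = ln(0.31/0.69) = -0.8001
b = theta − logit/(a) = -0.3 − (-0.8001)/0.8000 = 0.7001

0.70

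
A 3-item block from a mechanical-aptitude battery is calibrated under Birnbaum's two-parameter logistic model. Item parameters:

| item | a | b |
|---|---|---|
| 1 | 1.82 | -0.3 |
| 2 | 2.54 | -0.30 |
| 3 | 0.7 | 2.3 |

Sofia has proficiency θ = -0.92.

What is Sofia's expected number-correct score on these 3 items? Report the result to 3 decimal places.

0.511

P(θ) = 1 / (1 + exp(−a(θ − b)))
P_1 = 1/(1+e^{1.1284}) = 0.2445
P_2 = 1/(1+e^{1.5748}) = 0.1715
P_3 = 1/(1+e^{2.2540}) = 0.0950
E[score] = 0.2445 + 0.1715 + 0.0950 = 0.5110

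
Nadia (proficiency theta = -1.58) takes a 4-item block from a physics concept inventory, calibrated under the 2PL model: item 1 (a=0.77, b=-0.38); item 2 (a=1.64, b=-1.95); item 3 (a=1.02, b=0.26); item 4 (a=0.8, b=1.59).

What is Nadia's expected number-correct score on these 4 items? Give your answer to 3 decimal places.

1.137

P(theta) = 1 / (1 + exp(−a(theta − b)))
P_1 = 1/(1+e^{0.9240}) = 0.2841
P_2 = 1/(1+e^{-0.6068}) = 0.6472
P_3 = 1/(1+e^{1.8768}) = 0.1328
P_4 = 1/(1+e^{2.5360}) = 0.0734
E[score] = 0.2841 + 0.6472 + 0.1328 + 0.0734 = 1.1375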